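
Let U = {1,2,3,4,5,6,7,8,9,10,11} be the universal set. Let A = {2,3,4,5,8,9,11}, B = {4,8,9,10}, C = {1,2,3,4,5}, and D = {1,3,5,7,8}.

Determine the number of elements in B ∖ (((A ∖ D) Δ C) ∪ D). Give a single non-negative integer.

A ∖ D = {2,4,9,11}
(A ∖ D) Δ C = {1,3,5,9,11}
((A ∖ D) Δ C) ∪ D = {1,3,5,7,8,9,11}
B ∖ (((A ∖ D) Δ C) ∪ D) = {4,10}
|B ∖ (((A ∖ D) Δ C) ∪ D)| = 2

2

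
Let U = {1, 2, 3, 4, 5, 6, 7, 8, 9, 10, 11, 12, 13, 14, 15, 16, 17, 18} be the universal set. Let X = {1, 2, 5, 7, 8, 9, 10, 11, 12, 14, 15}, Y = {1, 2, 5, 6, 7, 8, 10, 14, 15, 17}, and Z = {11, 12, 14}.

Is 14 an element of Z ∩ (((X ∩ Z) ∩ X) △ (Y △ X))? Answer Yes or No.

14 ∈ X and 14 ∈ Z, so 14 ∈ X ∩ Z
14 ∈ (X ∩ Z) and 14 ∈ X, so 14 ∈ (X ∩ Z) ∩ X
14 ∈ Y and 14 ∈ X, so 14 ∉ Y △ X
14 ∈ ((X ∩ Z) ∩ X) and 14 ∉ (Y △ X), so 14 ∈ ((X ∩ Z) ∩ X) △ (Y △ X)
14 ∈ Z and 14 ∈ (((X ∩ Z) ∩ X) △ (Y △ X)), so 14 ∈ Z ∩ (((X ∩ Z) ∩ X) △ (Y △ X))

Yes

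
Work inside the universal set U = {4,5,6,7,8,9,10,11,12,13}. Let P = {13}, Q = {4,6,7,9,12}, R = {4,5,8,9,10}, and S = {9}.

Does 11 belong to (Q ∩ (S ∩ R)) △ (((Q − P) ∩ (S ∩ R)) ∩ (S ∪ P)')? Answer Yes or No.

11 ∉ S and 11 ∉ R, so 11 ∉ S ∩ R
11 ∉ Q and 11 ∉ (S ∩ R), so 11 ∉ Q ∩ (S ∩ R)
11 ∉ Q and 11 ∉ P, so 11 ∉ Q − P
11 ∉ S and 11 ∉ R, so 11 ∉ S ∩ R
11 ∉ (Q − P) and 11 ∉ (S ∩ R), so 11 ∉ (Q − P) ∩ (S ∩ R)
11 ∉ S and 11 ∉ P, so 11 ∉ S ∪ P
11 ∈ (S ∪ P)' since 11 ∉ (S ∪ P)
11 ∉ ((Q − P) ∩ (S ∩ R)) and 11 ∈ (S ∪ P)', so 11 ∉ ((Q − P) ∩ (S ∩ R)) ∩ (S ∪ P)'
11 ∉ (Q ∩ (S ∩ R)) and 11 ∉ (((Q − P) ∩ (S ∩ R)) ∩ (S ∪ P)'), so 11 ∉ (Q ∩ (S ∩ R)) △ (((Q − P) ∩ (S ∩ R)) ∩ (S ∪ P)')

No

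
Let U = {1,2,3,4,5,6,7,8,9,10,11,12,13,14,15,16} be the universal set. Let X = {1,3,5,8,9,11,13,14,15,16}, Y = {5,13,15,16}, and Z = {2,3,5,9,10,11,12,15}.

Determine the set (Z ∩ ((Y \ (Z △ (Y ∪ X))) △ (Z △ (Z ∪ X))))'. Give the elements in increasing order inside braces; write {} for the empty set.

Y ∪ X = {1,3,5,8,9,11,13,14,15,16}
Z △ (Y ∪ X) = {1,2,8,10,12,13,14,16}
Y \ (Z △ (Y ∪ X)) = {5,15}
Z ∪ X = {1,2,3,5,8,9,10,11,12,13,14,15,16}
Z △ (Z ∪ X) = {1,8,13,14,16}
(Y \ (Z △ (Y ∪ X))) △ (Z △ (Z ∪ X)) = {1,5,8,13,14,15,16}
Z ∩ ((Y \ (Z △ (Y ∪ X))) △ (Z △ (Z ∪ X))) = {5,15}
(Z ∩ ((Y \ (Z △ (Y ∪ X))) △ (Z △ (Z ∪ X))))' = {1,2,3,4,6,7,8,9,10,11,12,13,14,16}

{1,2,3,4,6,7,8,9,10,11,12,13,14,16}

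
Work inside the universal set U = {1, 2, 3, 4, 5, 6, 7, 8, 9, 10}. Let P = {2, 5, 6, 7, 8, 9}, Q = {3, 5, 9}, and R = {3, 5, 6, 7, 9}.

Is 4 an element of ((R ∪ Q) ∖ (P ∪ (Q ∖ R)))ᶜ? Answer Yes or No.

Yes

4 ∉ R and 4 ∉ Q, so 4 ∉ R ∪ Q
4 ∉ Q and 4 ∉ R, so 4 ∉ Q ∖ R
4 ∉ P and 4 ∉ (Q ∖ R), so 4 ∉ P ∪ (Q ∖ R)
4 ∉ (R ∪ Q) and 4 ∉ (P ∪ (Q ∖ R)), so 4 ∉ (R ∪ Q) ∖ (P ∪ (Q ∖ R))
4 ∈ ((R ∪ Q) ∖ (P ∪ (Q ∖ R)))ᶜ since 4 ∉ ((R ∪ Q) ∖ (P ∪ (Q ∖ R)))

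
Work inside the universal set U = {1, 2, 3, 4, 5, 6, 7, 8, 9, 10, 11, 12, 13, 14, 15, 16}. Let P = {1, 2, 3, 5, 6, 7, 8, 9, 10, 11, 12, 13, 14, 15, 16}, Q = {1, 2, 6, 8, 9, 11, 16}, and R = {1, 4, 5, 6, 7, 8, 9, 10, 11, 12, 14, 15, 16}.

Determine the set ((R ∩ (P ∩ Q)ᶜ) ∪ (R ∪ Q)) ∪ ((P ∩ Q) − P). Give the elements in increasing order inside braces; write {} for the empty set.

P ∩ Q = {1, 2, 6, 8, 9, 11, 16}
(P ∩ Q)ᶜ = {3, 4, 5, 7, 10, 12, 13, 14, 15}
R ∩ (P ∩ Q)ᶜ = {4, 5, 7, 10, 12, 14, 15}
R ∪ Q = {1, 2, 4, 5, 6, 7, 8, 9, 10, 11, 12, 14, 15, 16}
(R ∩ (P ∩ Q)ᶜ) ∪ (R ∪ Q) = {1, 2, 4, 5, 6, 7, 8, 9, 10, 11, 12, 14, 15, 16}
(P ∩ Q) − P = {}
((R ∩ (P ∩ Q)ᶜ) ∪ (R ∪ Q)) ∪ ((P ∩ Q) − P) = {1, 2, 4, 5, 6, 7, 8, 9, 10, 11, 12, 14, 15, 16}

{1, 2, 4, 5, 6, 7, 8, 9, 10, 11, 12, 14, 15, 16}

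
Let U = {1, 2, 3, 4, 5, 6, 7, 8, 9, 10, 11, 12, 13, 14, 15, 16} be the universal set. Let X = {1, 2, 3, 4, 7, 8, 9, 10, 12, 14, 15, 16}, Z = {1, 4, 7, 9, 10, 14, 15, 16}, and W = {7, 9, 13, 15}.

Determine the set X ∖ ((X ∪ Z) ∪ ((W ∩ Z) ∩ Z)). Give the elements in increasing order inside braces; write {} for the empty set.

{}

X ∪ Z = {1, 2, 3, 4, 7, 8, 9, 10, 12, 14, 15, 16}
W ∩ Z = {7, 9, 15}
(W ∩ Z) ∩ Z = {7, 9, 15}
(X ∪ Z) ∪ ((W ∩ Z) ∩ Z) = {1, 2, 3, 4, 7, 8, 9, 10, 12, 14, 15, 16}
X ∖ ((X ∪ Z) ∪ ((W ∩ Z) ∩ Z)) = {}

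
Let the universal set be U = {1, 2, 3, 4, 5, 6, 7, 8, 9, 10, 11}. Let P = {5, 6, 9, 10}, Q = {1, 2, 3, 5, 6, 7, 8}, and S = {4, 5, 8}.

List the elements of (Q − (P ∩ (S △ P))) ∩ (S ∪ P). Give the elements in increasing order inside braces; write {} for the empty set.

S △ P = {4, 6, 8, 9, 10}
P ∩ (S △ P) = {6, 9, 10}
Q − (P ∩ (S △ P)) = {1, 2, 3, 5, 7, 8}
S ∪ P = {4, 5, 6, 8, 9, 10}
(Q − (P ∩ (S △ P))) ∩ (S ∪ P) = {5, 8}

{5, 8}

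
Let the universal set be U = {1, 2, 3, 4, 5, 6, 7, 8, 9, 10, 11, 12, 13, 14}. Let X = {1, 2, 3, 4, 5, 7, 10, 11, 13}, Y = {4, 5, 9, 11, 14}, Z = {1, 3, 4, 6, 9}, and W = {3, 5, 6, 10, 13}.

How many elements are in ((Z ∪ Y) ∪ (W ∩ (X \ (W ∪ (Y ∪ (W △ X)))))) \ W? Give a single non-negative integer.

Z ∪ Y = {1, 3, 4, 5, 6, 9, 11, 14}
W △ X = {1, 2, 4, 6, 7, 11}
Y ∪ (W △ X) = {1, 2, 4, 5, 6, 7, 9, 11, 14}
W ∪ (Y ∪ (W △ X)) = {1, 2, 3, 4, 5, 6, 7, 9, 10, 11, 13, 14}
X \ (W ∪ (Y ∪ (W △ X))) = {}
W ∩ (X \ (W ∪ (Y ∪ (W △ X)))) = {}
(Z ∪ Y) ∪ (W ∩ (X \ (W ∪ (Y ∪ (W △ X))))) = {1, 3, 4, 5, 6, 9, 11, 14}
((Z ∪ Y) ∪ (W ∩ (X \ (W ∪ (Y ∪ (W △ X)))))) \ W = {1, 4, 9, 11, 14}
|((Z ∪ Y) ∪ (W ∩ (X \ (W ∪ (Y ∪ (W △ X)))))) \ W| = 5

5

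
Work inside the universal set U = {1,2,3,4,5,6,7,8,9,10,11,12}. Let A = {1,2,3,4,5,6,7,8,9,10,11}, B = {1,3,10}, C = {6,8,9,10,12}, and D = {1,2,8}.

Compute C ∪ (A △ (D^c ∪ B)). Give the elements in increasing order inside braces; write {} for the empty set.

{2,6,8,9,10,12}

D^c = {3,4,5,6,7,9,10,11,12}
D^c ∪ B = {1,3,4,5,6,7,9,10,11,12}
A △ (D^c ∪ B) = {2,8,12}
C ∪ (A △ (D^c ∪ B)) = {2,6,8,9,10,12}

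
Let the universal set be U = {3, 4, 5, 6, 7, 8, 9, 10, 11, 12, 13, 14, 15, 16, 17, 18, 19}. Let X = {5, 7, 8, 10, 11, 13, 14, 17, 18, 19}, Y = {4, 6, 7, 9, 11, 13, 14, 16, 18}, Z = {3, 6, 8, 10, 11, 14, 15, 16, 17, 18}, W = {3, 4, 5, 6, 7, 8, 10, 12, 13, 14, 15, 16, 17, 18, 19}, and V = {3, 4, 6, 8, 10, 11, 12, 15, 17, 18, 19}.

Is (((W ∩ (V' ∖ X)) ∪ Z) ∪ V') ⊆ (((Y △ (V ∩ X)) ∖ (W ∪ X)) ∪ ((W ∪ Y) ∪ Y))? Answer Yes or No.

V' = {5, 7, 9, 13, 14, 16}
V' ∖ X = {9, 16}
W ∩ (V' ∖ X) = {16}
(W ∩ (V' ∖ X)) ∪ Z = {3, 6, 8, 10, 11, 14, 15, 16, 17, 18}
((W ∩ (V' ∖ X)) ∪ Z) ∪ V' = {3, 5, 6, 7, 8, 9, 10, 11, 13, 14, 15, 16, 17, 18}
V ∩ X = {8, 10, 11, 17, 18, 19}
Y △ (V ∩ X) = {4, 6, 7, 8, 9, 10, 13, 14, 16, 17, 19}
W ∪ X = {3, 4, 5, 6, 7, 8, 10, 11, 12, 13, 14, 15, 16, 17, 18, 19}
(Y △ (V ∩ X)) ∖ (W ∪ X) = {9}
W ∪ Y = {3, 4, 5, 6, 7, 8, 9, 10, 11, 12, 13, 14, 15, 16, 17, 18, 19}
(W ∪ Y) ∪ Y = {3, 4, 5, 6, 7, 8, 9, 10, 11, 12, 13, 14, 15, 16, 17, 18, 19}
((Y △ (V ∩ X)) ∖ (W ∪ X)) ∪ ((W ∪ Y) ∪ Y) = {3, 4, 5, 6, 7, 8, 9, 10, 11, 12, 13, 14, 15, 16, 17, 18, 19}
Every element of {3, 5, 6, 7, 8, 9, 10, 11, 13, 14, 15, 16, 17, 18} is in {3, 4, 5, 6, 7, 8, 9, 10, 11, 12, 13, 14, 15, 16, 17, 18, 19}, so ((W ∩ (V' ∖ X)) ∪ Z) ∪ V' ⊆ ((Y △ (V ∩ X)) ∖ (W ∪ X)) ∪ ((W ∪ Y) ∪ Y).

Yes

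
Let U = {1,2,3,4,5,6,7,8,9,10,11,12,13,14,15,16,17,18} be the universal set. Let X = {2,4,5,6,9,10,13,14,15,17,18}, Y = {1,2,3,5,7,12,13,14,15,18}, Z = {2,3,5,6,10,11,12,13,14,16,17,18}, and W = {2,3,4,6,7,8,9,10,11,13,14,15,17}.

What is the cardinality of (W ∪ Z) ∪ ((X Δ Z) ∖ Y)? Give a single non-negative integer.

W ∪ Z = {2,3,4,5,6,7,8,9,10,11,12,13,14,15,16,17,18}
X Δ Z = {3,4,9,11,12,15,16}
(X Δ Z) ∖ Y = {4,9,11,16}
(W ∪ Z) ∪ ((X Δ Z) ∖ Y) = {2,3,4,5,6,7,8,9,10,11,12,13,14,15,16,17,18}
|(W ∪ Z) ∪ ((X Δ Z) ∖ Y)| = 17

17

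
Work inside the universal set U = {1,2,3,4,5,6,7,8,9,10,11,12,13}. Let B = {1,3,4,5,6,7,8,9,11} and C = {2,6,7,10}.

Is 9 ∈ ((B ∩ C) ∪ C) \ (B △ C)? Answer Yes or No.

No

9 ∈ B and 9 ∉ C, so 9 ∉ B ∩ C
9 ∉ (B ∩ C) and 9 ∉ C, so 9 ∉ (B ∩ C) ∪ C
9 ∈ B and 9 ∉ C, so 9 ∈ B △ C
9 ∉ ((B ∩ C) ∪ C) and 9 ∈ (B △ C), so 9 ∉ ((B ∩ C) ∪ C) \ (B △ C)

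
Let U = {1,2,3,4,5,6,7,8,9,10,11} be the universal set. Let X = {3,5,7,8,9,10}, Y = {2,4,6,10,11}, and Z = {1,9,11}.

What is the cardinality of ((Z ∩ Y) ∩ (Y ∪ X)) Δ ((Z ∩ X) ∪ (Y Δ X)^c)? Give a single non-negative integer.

4

Z ∩ Y = {11}
Y ∪ X = {2,3,4,5,6,7,8,9,10,11}
(Z ∩ Y) ∩ (Y ∪ X) = {11}
Z ∩ X = {9}
Y Δ X = {2,3,4,5,6,7,8,9,11}
(Y Δ X)^c = {1,10}
(Z ∩ X) ∪ (Y Δ X)^c = {1,9,10}
((Z ∩ Y) ∩ (Y ∪ X)) Δ ((Z ∩ X) ∪ (Y Δ X)^c) = {1,9,10,11}
|((Z ∩ Y) ∩ (Y ∪ X)) Δ ((Z ∩ X) ∪ (Y Δ X)^c)| = 4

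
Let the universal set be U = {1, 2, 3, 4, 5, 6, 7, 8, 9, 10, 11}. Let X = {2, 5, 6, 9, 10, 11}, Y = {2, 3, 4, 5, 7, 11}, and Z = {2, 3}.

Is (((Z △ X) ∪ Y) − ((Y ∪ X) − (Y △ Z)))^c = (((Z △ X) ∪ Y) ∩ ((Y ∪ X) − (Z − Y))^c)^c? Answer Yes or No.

No

Z △ X = {3, 5, 6, 9, 10, 11}
(Z △ X) ∪ Y = {2, 3, 4, 5, 6, 7, 9, 10, 11}
Y ∪ X = {2, 3, 4, 5, 6, 7, 9, 10, 11}
Y △ Z = {4, 5, 7, 11}
(Y ∪ X) − (Y △ Z) = {2, 3, 6, 9, 10}
((Z △ X) ∪ Y) − ((Y ∪ X) − (Y △ Z)) = {4, 5, 7, 11}
(((Z △ X) ∪ Y) − ((Y ∪ X) − (Y △ Z)))^c = {1, 2, 3, 6, 8, 9, 10}
Z − Y = {}
(Y ∪ X) − (Z − Y) = {2, 3, 4, 5, 6, 7, 9, 10, 11}
((Y ∪ X) − (Z − Y))^c = {1, 8}
((Z △ X) ∪ Y) ∩ ((Y ∪ X) − (Z − Y))^c = {}
(((Z △ X) ∪ Y) ∩ ((Y ∪ X) − (Z − Y))^c)^c = {1, 2, 3, 4, 5, 6, 7, 8, 9, 10, 11}
4 ∈ (((Z △ X) ∪ Y) ∩ ((Y ∪ X) − (Z − Y))^c)^c but 4 ∉ (((Z △ X) ∪ Y) − ((Y ∪ X) − (Y △ Z)))^c, so they differ.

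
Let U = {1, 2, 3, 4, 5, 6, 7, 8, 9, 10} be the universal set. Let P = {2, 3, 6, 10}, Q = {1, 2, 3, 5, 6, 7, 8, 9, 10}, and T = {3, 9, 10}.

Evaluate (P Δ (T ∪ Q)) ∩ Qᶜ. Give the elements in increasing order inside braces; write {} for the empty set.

T ∪ Q = {1, 2, 3, 5, 6, 7, 8, 9, 10}
P Δ (T ∪ Q) = {1, 5, 7, 8, 9}
Qᶜ = {4}
(P Δ (T ∪ Q)) ∩ Qᶜ = {}

{}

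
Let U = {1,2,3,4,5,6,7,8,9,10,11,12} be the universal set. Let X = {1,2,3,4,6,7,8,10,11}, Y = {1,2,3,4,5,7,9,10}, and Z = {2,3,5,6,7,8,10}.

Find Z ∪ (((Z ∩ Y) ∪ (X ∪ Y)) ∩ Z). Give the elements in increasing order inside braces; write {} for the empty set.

{2,3,5,6,7,8,10}

Z ∩ Y = {2,3,5,7,10}
X ∪ Y = {1,2,3,4,5,6,7,8,9,10,11}
(Z ∩ Y) ∪ (X ∪ Y) = {1,2,3,4,5,6,7,8,9,10,11}
((Z ∩ Y) ∪ (X ∪ Y)) ∩ Z = {2,3,5,6,7,8,10}
Z ∪ (((Z ∩ Y) ∪ (X ∪ Y)) ∩ Z) = {2,3,5,6,7,8,10}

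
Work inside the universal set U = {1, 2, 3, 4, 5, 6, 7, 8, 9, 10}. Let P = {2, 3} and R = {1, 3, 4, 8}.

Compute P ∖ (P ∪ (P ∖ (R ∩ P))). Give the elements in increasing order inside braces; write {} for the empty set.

{}

R ∩ P = {3}
P ∖ (R ∩ P) = {2}
P ∪ (P ∖ (R ∩ P)) = {2, 3}
P ∖ (P ∪ (P ∖ (R ∩ P))) = {}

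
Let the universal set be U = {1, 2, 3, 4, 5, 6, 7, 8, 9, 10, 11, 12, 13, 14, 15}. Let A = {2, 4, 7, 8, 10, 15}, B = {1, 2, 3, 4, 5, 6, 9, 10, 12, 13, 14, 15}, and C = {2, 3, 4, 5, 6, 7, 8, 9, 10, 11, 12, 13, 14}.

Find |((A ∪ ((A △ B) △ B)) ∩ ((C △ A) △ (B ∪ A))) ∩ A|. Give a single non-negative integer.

5

A △ B = {1, 3, 5, 6, 7, 8, 9, 12, 13, 14}
(A △ B) △ B = {2, 4, 7, 8, 10, 15}
A ∪ ((A △ B) △ B) = {2, 4, 7, 8, 10, 15}
C △ A = {3, 5, 6, 9, 11, 12, 13, 14, 15}
B ∪ A = {1, 2, 3, 4, 5, 6, 7, 8, 9, 10, 12, 13, 14, 15}
(C △ A) △ (B ∪ A) = {1, 2, 4, 7, 8, 10, 11}
(A ∪ ((A △ B) △ B)) ∩ ((C △ A) △ (B ∪ A)) = {2, 4, 7, 8, 10}
((A ∪ ((A △ B) △ B)) ∩ ((C △ A) △ (B ∪ A))) ∩ A = {2, 4, 7, 8, 10}
|((A ∪ ((A △ B) △ B)) ∩ ((C △ A) △ (B ∪ A))) ∩ A| = 5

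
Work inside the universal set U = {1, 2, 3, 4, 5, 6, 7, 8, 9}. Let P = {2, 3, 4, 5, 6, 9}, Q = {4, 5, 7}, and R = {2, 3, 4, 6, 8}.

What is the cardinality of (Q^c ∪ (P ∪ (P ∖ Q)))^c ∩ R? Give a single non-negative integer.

Q^c = {1, 2, 3, 6, 8, 9}
P ∖ Q = {2, 3, 6, 9}
P ∪ (P ∖ Q) = {2, 3, 4, 5, 6, 9}
Q^c ∪ (P ∪ (P ∖ Q)) = {1, 2, 3, 4, 5, 6, 8, 9}
(Q^c ∪ (P ∪ (P ∖ Q)))^c = {7}
(Q^c ∪ (P ∪ (P ∖ Q)))^c ∩ R = {}
|(Q^c ∪ (P ∪ (P ∖ Q)))^c ∩ R| = 0

0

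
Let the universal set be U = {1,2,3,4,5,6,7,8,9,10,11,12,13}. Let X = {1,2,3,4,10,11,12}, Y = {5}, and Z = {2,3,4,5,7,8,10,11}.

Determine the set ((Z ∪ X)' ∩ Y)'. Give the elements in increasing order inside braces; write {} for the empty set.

{1,2,3,4,5,6,7,8,9,10,11,12,13}

Z ∪ X = {1,2,3,4,5,7,8,10,11,12}
(Z ∪ X)' = {6,9,13}
(Z ∪ X)' ∩ Y = {}
((Z ∪ X)' ∩ Y)' = {1,2,3,4,5,6,7,8,9,10,11,12,13}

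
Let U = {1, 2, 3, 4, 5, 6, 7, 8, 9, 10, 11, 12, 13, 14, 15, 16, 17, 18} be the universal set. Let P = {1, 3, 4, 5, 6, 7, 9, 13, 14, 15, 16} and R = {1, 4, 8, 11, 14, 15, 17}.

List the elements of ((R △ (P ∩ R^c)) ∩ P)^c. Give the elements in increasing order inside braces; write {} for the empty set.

R^c = {2, 3, 5, 6, 7, 9, 10, 12, 13, 16, 18}
P ∩ R^c = {3, 5, 6, 7, 9, 13, 16}
R △ (P ∩ R^c) = {1, 3, 4, 5, 6, 7, 8, 9, 11, 13, 14, 15, 16, 17}
(R △ (P ∩ R^c)) ∩ P = {1, 3, 4, 5, 6, 7, 9, 13, 14, 15, 16}
((R △ (P ∩ R^c)) ∩ P)^c = {2, 8, 10, 11, 12, 17, 18}

{2, 8, 10, 11, 12, 17, 18}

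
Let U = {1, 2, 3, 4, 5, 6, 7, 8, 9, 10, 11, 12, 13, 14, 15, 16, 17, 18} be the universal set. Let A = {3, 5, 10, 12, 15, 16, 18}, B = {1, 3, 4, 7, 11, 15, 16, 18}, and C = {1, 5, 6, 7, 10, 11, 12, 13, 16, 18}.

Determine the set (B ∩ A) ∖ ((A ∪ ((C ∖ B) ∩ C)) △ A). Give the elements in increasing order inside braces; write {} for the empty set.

B ∩ A = {3, 15, 16, 18}
C ∖ B = {5, 6, 10, 12, 13}
(C ∖ B) ∩ C = {5, 6, 10, 12, 13}
A ∪ ((C ∖ B) ∩ C) = {3, 5, 6, 10, 12, 13, 15, 16, 18}
(A ∪ ((C ∖ B) ∩ C)) △ A = {6, 13}
(B ∩ A) ∖ ((A ∪ ((C ∖ B) ∩ C)) △ A) = {3, 15, 16, 18}

{3, 15, 16, 18}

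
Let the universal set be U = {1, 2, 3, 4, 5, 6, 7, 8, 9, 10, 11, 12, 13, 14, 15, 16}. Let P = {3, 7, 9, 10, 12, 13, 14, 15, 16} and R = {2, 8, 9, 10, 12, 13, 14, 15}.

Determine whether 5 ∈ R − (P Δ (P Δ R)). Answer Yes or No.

No

5 ∉ P and 5 ∉ R, so 5 ∉ P Δ R
5 ∉ P and 5 ∉ (P Δ R), so 5 ∉ P Δ (P Δ R)
5 ∉ R and 5 ∉ (P Δ (P Δ R)), so 5 ∉ R − (P Δ (P Δ R))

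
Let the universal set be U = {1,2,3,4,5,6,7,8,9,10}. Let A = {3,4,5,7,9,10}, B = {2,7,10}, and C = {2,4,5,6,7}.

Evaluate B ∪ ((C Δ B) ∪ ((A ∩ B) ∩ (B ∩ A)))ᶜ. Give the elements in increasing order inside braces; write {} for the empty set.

C Δ B = {4,5,6,10}
A ∩ B = {7,10}
B ∩ A = {7,10}
(A ∩ B) ∩ (B ∩ A) = {7,10}
(C Δ B) ∪ ((A ∩ B) ∩ (B ∩ A)) = {4,5,6,7,10}
((C Δ B) ∪ ((A ∩ B) ∩ (B ∩ A)))ᶜ = {1,2,3,8,9}
B ∪ ((C Δ B) ∪ ((A ∩ B) ∩ (B ∩ A)))ᶜ = {1,2,3,7,8,9,10}

{1,2,3,7,8,9,10}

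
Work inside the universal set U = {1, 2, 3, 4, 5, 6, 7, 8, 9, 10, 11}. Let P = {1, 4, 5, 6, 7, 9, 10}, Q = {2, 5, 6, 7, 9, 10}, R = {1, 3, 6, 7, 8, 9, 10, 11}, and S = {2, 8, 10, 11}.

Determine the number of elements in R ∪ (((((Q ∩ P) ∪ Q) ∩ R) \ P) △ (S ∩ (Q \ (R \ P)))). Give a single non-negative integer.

9

Q ∩ P = {5, 6, 7, 9, 10}
(Q ∩ P) ∪ Q = {2, 5, 6, 7, 9, 10}
((Q ∩ P) ∪ Q) ∩ R = {6, 7, 9, 10}
(((Q ∩ P) ∪ Q) ∩ R) \ P = {}
R \ P = {3, 8, 11}
Q \ (R \ P) = {2, 5, 6, 7, 9, 10}
S ∩ (Q \ (R \ P)) = {2, 10}
((((Q ∩ P) ∪ Q) ∩ R) \ P) △ (S ∩ (Q \ (R \ P))) = {2, 10}
R ∪ (((((Q ∩ P) ∪ Q) ∩ R) \ P) △ (S ∩ (Q \ (R \ P)))) = {1, 2, 3, 6, 7, 8, 9, 10, 11}
|R ∪ (((((Q ∩ P) ∪ Q) ∩ R) \ P) △ (S ∩ (Q \ (R \ P))))| = 9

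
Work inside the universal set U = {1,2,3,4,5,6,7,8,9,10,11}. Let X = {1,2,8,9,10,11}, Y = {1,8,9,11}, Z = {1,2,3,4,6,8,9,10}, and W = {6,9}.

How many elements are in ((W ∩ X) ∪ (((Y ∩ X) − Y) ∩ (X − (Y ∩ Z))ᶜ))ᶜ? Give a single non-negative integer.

W ∩ X = {9}
Y ∩ X = {1,8,9,11}
(Y ∩ X) − Y = {}
Y ∩ Z = {1,8,9}
X − (Y ∩ Z) = {2,10,11}
(X − (Y ∩ Z))ᶜ = {1,3,4,5,6,7,8,9}
((Y ∩ X) − Y) ∩ (X − (Y ∩ Z))ᶜ = {}
(W ∩ X) ∪ (((Y ∩ X) − Y) ∩ (X − (Y ∩ Z))ᶜ) = {9}
((W ∩ X) ∪ (((Y ∩ X) − Y) ∩ (X − (Y ∩ Z))ᶜ))ᶜ = {1,2,3,4,5,6,7,8,10,11}
|((W ∩ X) ∪ (((Y ∩ X) − Y) ∩ (X − (Y ∩ Z))ᶜ))ᶜ| = 10

10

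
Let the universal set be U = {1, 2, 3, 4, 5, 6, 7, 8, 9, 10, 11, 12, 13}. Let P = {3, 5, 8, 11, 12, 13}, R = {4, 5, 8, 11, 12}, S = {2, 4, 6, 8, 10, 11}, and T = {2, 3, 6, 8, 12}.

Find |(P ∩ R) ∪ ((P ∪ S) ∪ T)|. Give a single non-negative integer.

P ∩ R = {5, 8, 11, 12}
P ∪ S = {2, 3, 4, 5, 6, 8, 10, 11, 12, 13}
(P ∪ S) ∪ T = {2, 3, 4, 5, 6, 8, 10, 11, 12, 13}
(P ∩ R) ∪ ((P ∪ S) ∪ T) = {2, 3, 4, 5, 6, 8, 10, 11, 12, 13}
|(P ∩ R) ∪ ((P ∪ S) ∪ T)| = 10

10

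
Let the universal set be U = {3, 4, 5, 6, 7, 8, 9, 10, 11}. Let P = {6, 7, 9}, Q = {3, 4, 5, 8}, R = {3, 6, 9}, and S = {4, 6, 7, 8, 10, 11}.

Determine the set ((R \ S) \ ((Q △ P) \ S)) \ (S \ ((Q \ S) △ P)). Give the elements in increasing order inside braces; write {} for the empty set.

R \ S = {3, 9}
Q △ P = {3, 4, 5, 6, 7, 8, 9}
(Q △ P) \ S = {3, 5, 9}
(R \ S) \ ((Q △ P) \ S) = {}
Q \ S = {3, 5}
(Q \ S) △ P = {3, 5, 6, 7, 9}
S \ ((Q \ S) △ P) = {4, 8, 10, 11}
((R \ S) \ ((Q △ P) \ S)) \ (S \ ((Q \ S) △ P)) = {}

{}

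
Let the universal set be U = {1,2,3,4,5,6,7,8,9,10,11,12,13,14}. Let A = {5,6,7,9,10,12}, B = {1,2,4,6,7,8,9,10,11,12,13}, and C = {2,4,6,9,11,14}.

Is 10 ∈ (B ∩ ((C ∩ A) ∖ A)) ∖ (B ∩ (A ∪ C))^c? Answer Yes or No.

10 ∉ C and 10 ∈ A, so 10 ∉ C ∩ A
10 ∉ (C ∩ A) and 10 ∈ A, so 10 ∉ (C ∩ A) ∖ A
10 ∈ B and 10 ∉ ((C ∩ A) ∖ A), so 10 ∉ B ∩ ((C ∩ A) ∖ A)
10 ∈ A and 10 ∉ C, so 10 ∈ A ∪ C
10 ∈ B and 10 ∈ (A ∪ C), so 10 ∈ B ∩ (A ∪ C)
10 ∉ (B ∩ (A ∪ C))^c since 10 ∈ (B ∩ (A ∪ C))
10 ∉ (B ∩ ((C ∩ A) ∖ A)) and 10 ∉ (B ∩ (A ∪ C))^c, so 10 ∉ (B ∩ ((C ∩ A) ∖ A)) ∖ (B ∩ (A ∪ C))^c

No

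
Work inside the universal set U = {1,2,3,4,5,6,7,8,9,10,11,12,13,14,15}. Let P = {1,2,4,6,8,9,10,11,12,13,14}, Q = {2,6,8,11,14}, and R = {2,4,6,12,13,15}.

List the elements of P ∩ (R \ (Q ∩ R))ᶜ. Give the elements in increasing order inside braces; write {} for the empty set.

Q ∩ R = {2,6}
R \ (Q ∩ R) = {4,12,13,15}
(R \ (Q ∩ R))ᶜ = {1,2,3,5,6,7,8,9,10,11,14}
P ∩ (R \ (Q ∩ R))ᶜ = {1,2,6,8,9,10,11,14}

{1,2,6,8,9,10,11,14}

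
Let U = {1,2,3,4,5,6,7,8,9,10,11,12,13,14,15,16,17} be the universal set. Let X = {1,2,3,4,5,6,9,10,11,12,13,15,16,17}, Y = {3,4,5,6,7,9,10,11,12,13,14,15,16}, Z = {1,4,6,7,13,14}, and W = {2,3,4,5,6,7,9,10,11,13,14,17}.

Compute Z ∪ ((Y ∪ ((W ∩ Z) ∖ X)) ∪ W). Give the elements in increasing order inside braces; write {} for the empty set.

W ∩ Z = {4,6,7,13,14}
(W ∩ Z) ∖ X = {7,14}
Y ∪ ((W ∩ Z) ∖ X) = {3,4,5,6,7,9,10,11,12,13,14,15,16}
(Y ∪ ((W ∩ Z) ∖ X)) ∪ W = {2,3,4,5,6,7,9,10,11,12,13,14,15,16,17}
Z ∪ ((Y ∪ ((W ∩ Z) ∖ X)) ∪ W) = {1,2,3,4,5,6,7,9,10,11,12,13,14,15,16,17}

{1,2,3,4,5,6,7,9,10,11,12,13,14,15,16,17}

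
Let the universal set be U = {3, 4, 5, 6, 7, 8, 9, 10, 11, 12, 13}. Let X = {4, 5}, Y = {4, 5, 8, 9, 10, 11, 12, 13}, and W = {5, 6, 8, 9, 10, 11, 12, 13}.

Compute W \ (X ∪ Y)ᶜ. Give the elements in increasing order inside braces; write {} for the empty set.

X ∪ Y = {4, 5, 8, 9, 10, 11, 12, 13}
(X ∪ Y)ᶜ = {3, 6, 7}
W \ (X ∪ Y)ᶜ = {5, 8, 9, 10, 11, 12, 13}

{5, 8, 9, 10, 11, 12, 13}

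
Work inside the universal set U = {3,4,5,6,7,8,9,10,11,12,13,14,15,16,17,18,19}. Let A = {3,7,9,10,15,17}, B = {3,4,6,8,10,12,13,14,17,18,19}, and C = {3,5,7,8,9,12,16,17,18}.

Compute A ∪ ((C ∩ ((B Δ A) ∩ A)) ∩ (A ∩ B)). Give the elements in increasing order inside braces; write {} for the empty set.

{3,7,9,10,15,17}

B Δ A = {4,6,7,8,9,12,13,14,15,18,19}
(B Δ A) ∩ A = {7,9,15}
C ∩ ((B Δ A) ∩ A) = {7,9}
A ∩ B = {3,10,17}
(C ∩ ((B Δ A) ∩ A)) ∩ (A ∩ B) = {}
A ∪ ((C ∩ ((B Δ A) ∩ A)) ∩ (A ∩ B)) = {3,7,9,10,15,17}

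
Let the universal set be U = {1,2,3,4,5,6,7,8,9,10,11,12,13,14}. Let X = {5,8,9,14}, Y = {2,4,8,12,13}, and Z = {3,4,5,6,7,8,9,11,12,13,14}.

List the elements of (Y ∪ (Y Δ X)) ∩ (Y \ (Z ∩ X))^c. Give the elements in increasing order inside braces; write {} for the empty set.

{5,8,9,14}

Y Δ X = {2,4,5,9,12,13,14}
Y ∪ (Y Δ X) = {2,4,5,8,9,12,13,14}
Z ∩ X = {5,8,9,14}
Y \ (Z ∩ X) = {2,4,12,13}
(Y \ (Z ∩ X))^c = {1,3,5,6,7,8,9,10,11,14}
(Y ∪ (Y Δ X)) ∩ (Y \ (Z ∩ X))^c = {5,8,9,14}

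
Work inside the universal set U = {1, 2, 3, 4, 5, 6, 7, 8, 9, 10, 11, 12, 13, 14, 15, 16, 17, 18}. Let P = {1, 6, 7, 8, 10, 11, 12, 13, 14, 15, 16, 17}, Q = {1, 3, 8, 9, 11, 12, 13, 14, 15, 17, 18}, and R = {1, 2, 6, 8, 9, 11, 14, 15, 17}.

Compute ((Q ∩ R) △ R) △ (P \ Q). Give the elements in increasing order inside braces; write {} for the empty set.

Q ∩ R = {1, 8, 9, 11, 14, 15, 17}
(Q ∩ R) △ R = {2, 6}
P \ Q = {6, 7, 10, 16}
((Q ∩ R) △ R) △ (P \ Q) = {2, 7, 10, 16}

{2, 7, 10, 16}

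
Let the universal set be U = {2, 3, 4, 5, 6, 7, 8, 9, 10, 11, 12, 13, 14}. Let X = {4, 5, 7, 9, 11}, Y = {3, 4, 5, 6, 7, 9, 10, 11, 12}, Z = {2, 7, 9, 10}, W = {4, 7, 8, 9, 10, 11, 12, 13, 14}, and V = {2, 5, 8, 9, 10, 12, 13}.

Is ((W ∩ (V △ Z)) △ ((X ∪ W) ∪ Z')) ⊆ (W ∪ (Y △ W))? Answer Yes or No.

Yes

V △ Z = {5, 7, 8, 12, 13}
W ∩ (V △ Z) = {7, 8, 12, 13}
X ∪ W = {4, 5, 7, 8, 9, 10, 11, 12, 13, 14}
Z' = {3, 4, 5, 6, 8, 11, 12, 13, 14}
(X ∪ W) ∪ Z' = {3, 4, 5, 6, 7, 8, 9, 10, 11, 12, 13, 14}
(W ∩ (V △ Z)) △ ((X ∪ W) ∪ Z') = {3, 4, 5, 6, 9, 10, 11, 14}
Y △ W = {3, 5, 6, 8, 13, 14}
W ∪ (Y △ W) = {3, 4, 5, 6, 7, 8, 9, 10, 11, 12, 13, 14}
Every element of {3, 4, 5, 6, 9, 10, 11, 14} is in {3, 4, 5, 6, 7, 8, 9, 10, 11, 12, 13, 14}, so (W ∩ (V △ Z)) △ ((X ∪ W) ∪ Z') ⊆ W ∪ (Y △ W).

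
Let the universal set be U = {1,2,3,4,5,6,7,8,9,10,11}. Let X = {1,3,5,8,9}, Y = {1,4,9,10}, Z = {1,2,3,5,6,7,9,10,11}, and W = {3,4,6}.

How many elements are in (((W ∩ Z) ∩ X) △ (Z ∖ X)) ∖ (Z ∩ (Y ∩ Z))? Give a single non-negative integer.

5

W ∩ Z = {3,6}
(W ∩ Z) ∩ X = {3}
Z ∖ X = {2,6,7,10,11}
((W ∩ Z) ∩ X) △ (Z ∖ X) = {2,3,6,7,10,11}
Y ∩ Z = {1,9,10}
Z ∩ (Y ∩ Z) = {1,9,10}
(((W ∩ Z) ∩ X) △ (Z ∖ X)) ∖ (Z ∩ (Y ∩ Z)) = {2,3,6,7,11}
|(((W ∩ Z) ∩ X) △ (Z ∖ X)) ∖ (Z ∩ (Y ∩ Z))| = 5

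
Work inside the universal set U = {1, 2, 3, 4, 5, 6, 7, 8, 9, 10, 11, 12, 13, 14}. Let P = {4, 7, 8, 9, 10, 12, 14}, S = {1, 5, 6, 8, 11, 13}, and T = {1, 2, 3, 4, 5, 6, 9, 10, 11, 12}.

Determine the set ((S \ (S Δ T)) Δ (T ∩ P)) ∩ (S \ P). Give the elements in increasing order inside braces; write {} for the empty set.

S Δ T = {2, 3, 4, 8, 9, 10, 12, 13}
S \ (S Δ T) = {1, 5, 6, 11}
T ∩ P = {4, 9, 10, 12}
(S \ (S Δ T)) Δ (T ∩ P) = {1, 4, 5, 6, 9, 10, 11, 12}
S \ P = {1, 5, 6, 11, 13}
((S \ (S Δ T)) Δ (T ∩ P)) ∩ (S \ P) = {1, 5, 6, 11}

{1, 5, 6, 11}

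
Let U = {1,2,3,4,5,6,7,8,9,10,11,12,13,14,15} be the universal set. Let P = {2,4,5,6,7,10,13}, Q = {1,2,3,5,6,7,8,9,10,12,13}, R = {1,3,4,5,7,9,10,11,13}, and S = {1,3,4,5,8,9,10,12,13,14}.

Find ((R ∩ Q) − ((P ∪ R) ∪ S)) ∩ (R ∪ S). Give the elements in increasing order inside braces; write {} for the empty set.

{}

R ∩ Q = {1,3,5,7,9,10,13}
P ∪ R = {1,2,3,4,5,6,7,9,10,11,13}
(P ∪ R) ∪ S = {1,2,3,4,5,6,7,8,9,10,11,12,13,14}
(R ∩ Q) − ((P ∪ R) ∪ S) = {}
R ∪ S = {1,3,4,5,7,8,9,10,11,12,13,14}
((R ∩ Q) − ((P ∪ R) ∪ S)) ∩ (R ∪ S) = {}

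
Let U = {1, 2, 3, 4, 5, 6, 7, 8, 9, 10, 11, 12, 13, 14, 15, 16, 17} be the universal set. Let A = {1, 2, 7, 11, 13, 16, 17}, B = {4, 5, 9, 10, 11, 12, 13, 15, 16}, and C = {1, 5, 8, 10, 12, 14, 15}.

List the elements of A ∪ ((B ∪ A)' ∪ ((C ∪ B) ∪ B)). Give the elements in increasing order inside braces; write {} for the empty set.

B ∪ A = {1, 2, 4, 5, 7, 9, 10, 11, 12, 13, 15, 16, 17}
(B ∪ A)' = {3, 6, 8, 14}
C ∪ B = {1, 4, 5, 8, 9, 10, 11, 12, 13, 14, 15, 16}
(C ∪ B) ∪ B = {1, 4, 5, 8, 9, 10, 11, 12, 13, 14, 15, 16}
(B ∪ A)' ∪ ((C ∪ B) ∪ B) = {1, 3, 4, 5, 6, 8, 9, 10, 11, 12, 13, 14, 15, 16}
A ∪ ((B ∪ A)' ∪ ((C ∪ B) ∪ B)) = {1, 2, 3, 4, 5, 6, 7, 8, 9, 10, 11, 12, 13, 14, 15, 16, 17}

{1, 2, 3, 4, 5, 6, 7, 8, 9, 10, 11, 12, 13, 14, 15, 16, 17}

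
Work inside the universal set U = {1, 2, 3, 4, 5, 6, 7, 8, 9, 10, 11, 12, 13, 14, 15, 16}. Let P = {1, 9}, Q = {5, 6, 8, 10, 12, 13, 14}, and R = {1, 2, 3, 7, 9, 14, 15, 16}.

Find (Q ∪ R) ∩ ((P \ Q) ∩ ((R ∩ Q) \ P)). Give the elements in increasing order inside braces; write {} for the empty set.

{}

Q ∪ R = {1, 2, 3, 5, 6, 7, 8, 9, 10, 12, 13, 14, 15, 16}
P \ Q = {1, 9}
R ∩ Q = {14}
(R ∩ Q) \ P = {14}
(P \ Q) ∩ ((R ∩ Q) \ P) = {}
(Q ∪ R) ∩ ((P \ Q) ∩ ((R ∩ Q) \ P)) = {}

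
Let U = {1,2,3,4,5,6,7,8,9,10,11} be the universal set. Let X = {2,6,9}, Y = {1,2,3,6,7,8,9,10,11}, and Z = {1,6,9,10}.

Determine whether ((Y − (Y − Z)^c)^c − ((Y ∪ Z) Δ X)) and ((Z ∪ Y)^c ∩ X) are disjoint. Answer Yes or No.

Yes

Y − Z = {2,3,7,8,11}
(Y − Z)^c = {1,4,5,6,9,10}
Y − (Y − Z)^c = {2,3,7,8,11}
(Y − (Y − Z)^c)^c = {1,4,5,6,9,10}
Y ∪ Z = {1,2,3,6,7,8,9,10,11}
(Y ∪ Z) Δ X = {1,3,7,8,10,11}
(Y − (Y − Z)^c)^c − ((Y ∪ Z) Δ X) = {4,5,6,9}
Z ∪ Y = {1,2,3,6,7,8,9,10,11}
(Z ∪ Y)^c = {4,5}
(Z ∪ Y)^c ∩ X = {}
{4,5,6,9} and {} share no elements.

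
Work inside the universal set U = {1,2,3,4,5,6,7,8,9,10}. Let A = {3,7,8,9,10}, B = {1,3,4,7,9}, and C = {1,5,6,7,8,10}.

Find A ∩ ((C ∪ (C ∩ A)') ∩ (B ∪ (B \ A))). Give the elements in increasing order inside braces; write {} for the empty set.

{3,7,9}

C ∩ A = {7,8,10}
(C ∩ A)' = {1,2,3,4,5,6,9}
C ∪ (C ∩ A)' = {1,2,3,4,5,6,7,8,9,10}
B \ A = {1,4}
B ∪ (B \ A) = {1,3,4,7,9}
(C ∪ (C ∩ A)') ∩ (B ∪ (B \ A)) = {1,3,4,7,9}
A ∩ ((C ∪ (C ∩ A)') ∩ (B ∪ (B \ A))) = {3,7,9}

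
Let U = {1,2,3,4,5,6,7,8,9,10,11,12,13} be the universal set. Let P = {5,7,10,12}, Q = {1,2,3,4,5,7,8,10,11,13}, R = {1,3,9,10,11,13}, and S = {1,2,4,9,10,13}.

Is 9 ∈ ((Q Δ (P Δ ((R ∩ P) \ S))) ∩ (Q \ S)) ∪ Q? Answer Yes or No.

No

9 ∈ R and 9 ∉ P, so 9 ∉ R ∩ P
9 ∉ (R ∩ P) and 9 ∈ S, so 9 ∉ (R ∩ P) \ S
9 ∉ P and 9 ∉ ((R ∩ P) \ S), so 9 ∉ P Δ ((R ∩ P) \ S)
9 ∉ Q and 9 ∉ (P Δ ((R ∩ P) \ S)), so 9 ∉ Q Δ (P Δ ((R ∩ P) \ S))
9 ∉ Q and 9 ∈ S, so 9 ∉ Q \ S
9 ∉ (Q Δ (P Δ ((R ∩ P) \ S))) and 9 ∉ (Q \ S), so 9 ∉ (Q Δ (P Δ ((R ∩ P) \ S))) ∩ (Q \ S)
9 ∉ ((Q Δ (P Δ ((R ∩ P) \ S))) ∩ (Q \ S)) and 9 ∉ Q, so 9 ∉ ((Q Δ (P Δ ((R ∩ P) \ S))) ∩ (Q \ S)) ∪ Q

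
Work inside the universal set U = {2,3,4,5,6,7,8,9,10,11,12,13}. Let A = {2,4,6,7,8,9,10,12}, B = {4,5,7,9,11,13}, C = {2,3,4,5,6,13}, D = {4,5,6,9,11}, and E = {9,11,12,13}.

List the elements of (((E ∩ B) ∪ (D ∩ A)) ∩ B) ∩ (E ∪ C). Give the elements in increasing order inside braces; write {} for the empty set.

E ∩ B = {9,11,13}
D ∩ A = {4,6,9}
(E ∩ B) ∪ (D ∩ A) = {4,6,9,11,13}
((E ∩ B) ∪ (D ∩ A)) ∩ B = {4,9,11,13}
E ∪ C = {2,3,4,5,6,9,11,12,13}
(((E ∩ B) ∪ (D ∩ A)) ∩ B) ∩ (E ∪ C) = {4,9,11,13}

{4,9,11,13}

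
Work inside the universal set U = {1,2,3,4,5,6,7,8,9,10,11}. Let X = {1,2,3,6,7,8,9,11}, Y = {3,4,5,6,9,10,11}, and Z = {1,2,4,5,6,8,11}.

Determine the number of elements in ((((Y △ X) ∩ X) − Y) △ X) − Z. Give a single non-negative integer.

2

Y △ X = {1,2,4,5,7,8,10}
(Y △ X) ∩ X = {1,2,7,8}
((Y △ X) ∩ X) − Y = {1,2,7,8}
(((Y △ X) ∩ X) − Y) △ X = {3,6,9,11}
((((Y △ X) ∩ X) − Y) △ X) − Z = {3,9}
|((((Y △ X) ∩ X) − Y) △ X) − Z| = 2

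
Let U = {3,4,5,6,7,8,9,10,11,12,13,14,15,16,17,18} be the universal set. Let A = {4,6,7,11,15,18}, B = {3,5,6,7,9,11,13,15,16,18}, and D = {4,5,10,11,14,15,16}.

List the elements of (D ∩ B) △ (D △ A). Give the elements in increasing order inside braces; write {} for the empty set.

D ∩ B = {5,11,15,16}
D △ A = {5,6,7,10,14,16,18}
(D ∩ B) △ (D △ A) = {6,7,10,11,14,15,18}

{6,7,10,11,14,15,18}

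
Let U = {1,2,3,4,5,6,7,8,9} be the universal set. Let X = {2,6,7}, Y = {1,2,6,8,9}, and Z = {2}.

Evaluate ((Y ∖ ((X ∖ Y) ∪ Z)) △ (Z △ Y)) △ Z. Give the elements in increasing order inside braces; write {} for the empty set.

X ∖ Y = {7}
(X ∖ Y) ∪ Z = {2,7}
Y ∖ ((X ∖ Y) ∪ Z) = {1,6,8,9}
Z △ Y = {1,6,8,9}
(Y ∖ ((X ∖ Y) ∪ Z)) △ (Z △ Y) = {}
((Y ∖ ((X ∖ Y) ∪ Z)) △ (Z △ Y)) △ Z = {2}

{2}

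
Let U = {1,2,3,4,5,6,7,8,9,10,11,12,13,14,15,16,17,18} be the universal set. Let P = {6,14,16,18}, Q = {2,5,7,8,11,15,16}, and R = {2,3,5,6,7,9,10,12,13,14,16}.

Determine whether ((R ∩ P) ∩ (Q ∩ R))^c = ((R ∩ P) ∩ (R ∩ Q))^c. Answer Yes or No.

Yes

R ∩ P = {6,14,16}
Q ∩ R = {2,5,7,16}
(R ∩ P) ∩ (Q ∩ R) = {16}
((R ∩ P) ∩ (Q ∩ R))^c = {1,2,3,4,5,6,7,8,9,10,11,12,13,14,15,17,18}
R ∩ Q = {2,5,7,16}
(R ∩ P) ∩ (R ∩ Q) = {16}
((R ∩ P) ∩ (R ∩ Q))^c = {1,2,3,4,5,6,7,8,9,10,11,12,13,14,15,17,18}
Both equal {1,2,3,4,5,6,7,8,9,10,11,12,13,14,15,17,18}, so ((R ∩ P) ∩ (Q ∩ R))^c = ((R ∩ P) ∩ (R ∩ Q))^c.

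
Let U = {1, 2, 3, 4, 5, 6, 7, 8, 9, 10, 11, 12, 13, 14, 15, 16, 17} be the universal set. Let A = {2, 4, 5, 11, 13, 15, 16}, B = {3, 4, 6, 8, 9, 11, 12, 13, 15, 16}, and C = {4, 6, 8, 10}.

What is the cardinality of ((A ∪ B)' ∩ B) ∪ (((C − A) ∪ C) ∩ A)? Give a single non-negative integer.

A ∪ B = {2, 3, 4, 5, 6, 8, 9, 11, 12, 13, 15, 16}
(A ∪ B)' = {1, 7, 10, 14, 17}
(A ∪ B)' ∩ B = {}
C − A = {6, 8, 10}
(C − A) ∪ C = {4, 6, 8, 10}
((C − A) ∪ C) ∩ A = {4}
((A ∪ B)' ∩ B) ∪ (((C − A) ∪ C) ∩ A) = {4}
|((A ∪ B)' ∩ B) ∪ (((C − A) ∪ C) ∩ A)| = 1

1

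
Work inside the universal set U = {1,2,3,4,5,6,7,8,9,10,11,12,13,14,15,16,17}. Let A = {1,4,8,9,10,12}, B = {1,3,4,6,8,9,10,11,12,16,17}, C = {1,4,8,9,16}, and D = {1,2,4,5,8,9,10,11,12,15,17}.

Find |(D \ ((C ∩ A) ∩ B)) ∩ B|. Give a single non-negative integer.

C ∩ A = {1,4,8,9}
(C ∩ A) ∩ B = {1,4,8,9}
D \ ((C ∩ A) ∩ B) = {2,5,10,11,12,15,17}
(D \ ((C ∩ A) ∩ B)) ∩ B = {10,11,12,17}
|(D \ ((C ∩ A) ∩ B)) ∩ B| = 4

4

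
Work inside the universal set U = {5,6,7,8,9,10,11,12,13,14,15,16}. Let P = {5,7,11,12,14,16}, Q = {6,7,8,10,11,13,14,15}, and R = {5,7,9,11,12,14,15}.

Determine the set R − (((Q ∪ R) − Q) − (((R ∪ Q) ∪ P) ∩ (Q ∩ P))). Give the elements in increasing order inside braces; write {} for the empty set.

Q ∪ R = {5,6,7,8,9,10,11,12,13,14,15}
(Q ∪ R) − Q = {5,9,12}
R ∪ Q = {5,6,7,8,9,10,11,12,13,14,15}
(R ∪ Q) ∪ P = {5,6,7,8,9,10,11,12,13,14,15,16}
Q ∩ P = {7,11,14}
((R ∪ Q) ∪ P) ∩ (Q ∩ P) = {7,11,14}
((Q ∪ R) − Q) − (((R ∪ Q) ∪ P) ∩ (Q ∩ P)) = {5,9,12}
R − (((Q ∪ R) − Q) − (((R ∪ Q) ∪ P) ∩ (Q ∩ P))) = {7,11,14,15}

{7,11,14,15}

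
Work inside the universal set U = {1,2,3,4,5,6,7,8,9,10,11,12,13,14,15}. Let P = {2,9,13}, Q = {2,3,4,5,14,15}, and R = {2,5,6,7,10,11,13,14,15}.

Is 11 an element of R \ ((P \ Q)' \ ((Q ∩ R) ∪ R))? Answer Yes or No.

11 ∉ P and 11 ∉ Q, so 11 ∉ P \ Q
11 ∈ (P \ Q)' since 11 ∉ (P \ Q)
11 ∉ Q and 11 ∈ R, so 11 ∉ Q ∩ R
11 ∉ (Q ∩ R) and 11 ∈ R, so 11 ∈ (Q ∩ R) ∪ R
11 ∈ (P \ Q)' and 11 ∈ ((Q ∩ R) ∪ R), so 11 ∉ (P \ Q)' \ ((Q ∩ R) ∪ R)
11 ∈ R and 11 ∉ ((P \ Q)' \ ((Q ∩ R) ∪ R)), so 11 ∈ R \ ((P \ Q)' \ ((Q ∩ R) ∪ R))

Yes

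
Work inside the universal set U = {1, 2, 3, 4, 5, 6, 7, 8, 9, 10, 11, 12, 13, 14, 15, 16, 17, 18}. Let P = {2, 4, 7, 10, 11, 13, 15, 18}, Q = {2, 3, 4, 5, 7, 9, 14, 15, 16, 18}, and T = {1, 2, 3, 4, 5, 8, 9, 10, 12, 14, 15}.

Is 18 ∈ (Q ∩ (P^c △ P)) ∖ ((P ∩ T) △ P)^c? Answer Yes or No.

Yes

18 ∈ P, so 18 ∉ P^c
18 ∉ P^c and 18 ∈ P, so 18 ∈ P^c △ P
18 ∈ Q and 18 ∈ (P^c △ P), so 18 ∈ Q ∩ (P^c △ P)
18 ∈ P and 18 ∉ T, so 18 ∉ P ∩ T
18 ∉ (P ∩ T) and 18 ∈ P, so 18 ∈ (P ∩ T) △ P
18 ∉ ((P ∩ T) △ P)^c since 18 ∈ ((P ∩ T) △ P)
18 ∈ (Q ∩ (P^c △ P)) and 18 ∉ ((P ∩ T) △ P)^c, so 18 ∈ (Q ∩ (P^c △ P)) ∖ ((P ∩ T) △ P)^c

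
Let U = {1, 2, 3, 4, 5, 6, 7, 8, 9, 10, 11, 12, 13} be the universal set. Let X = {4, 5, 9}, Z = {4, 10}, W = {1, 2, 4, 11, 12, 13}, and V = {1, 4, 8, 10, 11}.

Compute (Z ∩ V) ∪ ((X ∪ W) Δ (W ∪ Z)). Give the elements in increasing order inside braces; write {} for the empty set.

Z ∩ V = {4, 10}
X ∪ W = {1, 2, 4, 5, 9, 11, 12, 13}
W ∪ Z = {1, 2, 4, 10, 11, 12, 13}
(X ∪ W) Δ (W ∪ Z) = {5, 9, 10}
(Z ∩ V) ∪ ((X ∪ W) Δ (W ∪ Z)) = {4, 5, 9, 10}

{4, 5, 9, 10}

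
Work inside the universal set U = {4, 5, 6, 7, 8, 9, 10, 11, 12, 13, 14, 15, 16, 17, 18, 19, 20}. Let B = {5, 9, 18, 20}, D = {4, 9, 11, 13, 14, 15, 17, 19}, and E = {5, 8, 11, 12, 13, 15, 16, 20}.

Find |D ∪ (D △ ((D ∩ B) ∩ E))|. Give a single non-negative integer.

8

D ∩ B = {9}
(D ∩ B) ∩ E = {}
D △ ((D ∩ B) ∩ E) = {4, 9, 11, 13, 14, 15, 17, 19}
D ∪ (D △ ((D ∩ B) ∩ E)) = {4, 9, 11, 13, 14, 15, 17, 19}
|D ∪ (D △ ((D ∩ B) ∩ E))| = 8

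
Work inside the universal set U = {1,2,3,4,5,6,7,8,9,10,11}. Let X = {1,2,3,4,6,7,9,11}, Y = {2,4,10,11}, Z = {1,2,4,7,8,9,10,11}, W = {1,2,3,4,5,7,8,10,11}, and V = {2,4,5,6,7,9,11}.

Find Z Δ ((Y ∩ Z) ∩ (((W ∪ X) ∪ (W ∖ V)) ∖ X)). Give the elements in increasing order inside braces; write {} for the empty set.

Y ∩ Z = {2,4,10,11}
W ∪ X = {1,2,3,4,5,6,7,8,9,10,11}
W ∖ V = {1,3,8,10}
(W ∪ X) ∪ (W ∖ V) = {1,2,3,4,5,6,7,8,9,10,11}
((W ∪ X) ∪ (W ∖ V)) ∖ X = {5,8,10}
(Y ∩ Z) ∩ (((W ∪ X) ∪ (W ∖ V)) ∖ X) = {10}
Z Δ ((Y ∩ Z) ∩ (((W ∪ X) ∪ (W ∖ V)) ∖ X)) = {1,2,4,7,8,9,11}

{1,2,4,7,8,9,11}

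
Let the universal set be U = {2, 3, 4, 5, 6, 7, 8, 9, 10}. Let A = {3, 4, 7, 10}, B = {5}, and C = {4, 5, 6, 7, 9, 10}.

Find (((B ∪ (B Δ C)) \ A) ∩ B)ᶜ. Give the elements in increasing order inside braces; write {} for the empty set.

B Δ C = {4, 6, 7, 9, 10}
B ∪ (B Δ C) = {4, 5, 6, 7, 9, 10}
(B ∪ (B Δ C)) \ A = {5, 6, 9}
((B ∪ (B Δ C)) \ A) ∩ B = {5}
(((B ∪ (B Δ C)) \ A) ∩ B)ᶜ = {2, 3, 4, 6, 7, 8, 9, 10}

{2, 3, 4, 6, 7, 8, 9, 10}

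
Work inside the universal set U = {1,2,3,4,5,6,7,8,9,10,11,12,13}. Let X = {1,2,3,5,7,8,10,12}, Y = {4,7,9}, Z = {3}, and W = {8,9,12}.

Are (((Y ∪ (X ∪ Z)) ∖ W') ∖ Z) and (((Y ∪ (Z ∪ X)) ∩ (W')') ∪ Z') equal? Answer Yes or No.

No

X ∪ Z = {1,2,3,5,7,8,10,12}
Y ∪ (X ∪ Z) = {1,2,3,4,5,7,8,9,10,12}
W' = {1,2,3,4,5,6,7,10,11,13}
(Y ∪ (X ∪ Z)) ∖ W' = {8,9,12}
((Y ∪ (X ∪ Z)) ∖ W') ∖ Z = {8,9,12}
Z ∪ X = {1,2,3,5,7,8,10,12}
Y ∪ (Z ∪ X) = {1,2,3,4,5,7,8,9,10,12}
(W')' = {8,9,12}
(Y ∪ (Z ∪ X)) ∩ (W')' = {8,9,12}
Z' = {1,2,4,5,6,7,8,9,10,11,12,13}
((Y ∪ (Z ∪ X)) ∩ (W')') ∪ Z' = {1,2,4,5,6,7,8,9,10,11,12,13}
1 ∈ ((Y ∪ (Z ∪ X)) ∩ (W')') ∪ Z' but 1 ∉ ((Y ∪ (X ∪ Z)) ∖ W') ∖ Z, so they differ.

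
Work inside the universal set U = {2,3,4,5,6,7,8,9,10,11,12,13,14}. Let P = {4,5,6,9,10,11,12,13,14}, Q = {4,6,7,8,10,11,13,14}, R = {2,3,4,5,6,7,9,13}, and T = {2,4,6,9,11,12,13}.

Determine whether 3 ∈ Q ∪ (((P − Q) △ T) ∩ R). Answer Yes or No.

3 ∉ P and 3 ∉ Q, so 3 ∉ P − Q
3 ∉ (P − Q) and 3 ∉ T, so 3 ∉ (P − Q) △ T
3 ∉ ((P − Q) △ T) and 3 ∈ R, so 3 ∉ ((P − Q) △ T) ∩ R
3 ∉ Q and 3 ∉ (((P − Q) △ T) ∩ R), so 3 ∉ Q ∪ (((P − Q) △ T) ∩ R)

No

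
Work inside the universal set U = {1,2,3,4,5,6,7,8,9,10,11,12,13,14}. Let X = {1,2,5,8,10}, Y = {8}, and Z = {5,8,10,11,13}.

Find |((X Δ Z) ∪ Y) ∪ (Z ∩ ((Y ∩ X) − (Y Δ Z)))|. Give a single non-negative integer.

5

X Δ Z = {1,2,11,13}
(X Δ Z) ∪ Y = {1,2,8,11,13}
Y ∩ X = {8}
Y Δ Z = {5,10,11,13}
(Y ∩ X) − (Y Δ Z) = {8}
Z ∩ ((Y ∩ X) − (Y Δ Z)) = {8}
((X Δ Z) ∪ Y) ∪ (Z ∩ ((Y ∩ X) − (Y Δ Z))) = {1,2,8,11,13}
|((X Δ Z) ∪ Y) ∪ (Z ∩ ((Y ∩ X) − (Y Δ Z)))| = 5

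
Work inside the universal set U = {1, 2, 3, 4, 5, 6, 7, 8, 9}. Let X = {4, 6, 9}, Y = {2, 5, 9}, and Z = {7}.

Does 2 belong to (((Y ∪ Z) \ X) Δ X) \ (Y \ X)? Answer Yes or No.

No

2 ∈ Y and 2 ∉ Z, so 2 ∈ Y ∪ Z
2 ∈ (Y ∪ Z) and 2 ∉ X, so 2 ∈ (Y ∪ Z) \ X
2 ∈ ((Y ∪ Z) \ X) and 2 ∉ X, so 2 ∈ ((Y ∪ Z) \ X) Δ X
2 ∈ Y and 2 ∉ X, so 2 ∈ Y \ X
2 ∈ (((Y ∪ Z) \ X) Δ X) and 2 ∈ (Y \ X), so 2 ∉ (((Y ∪ Z) \ X) Δ X) \ (Y \ X)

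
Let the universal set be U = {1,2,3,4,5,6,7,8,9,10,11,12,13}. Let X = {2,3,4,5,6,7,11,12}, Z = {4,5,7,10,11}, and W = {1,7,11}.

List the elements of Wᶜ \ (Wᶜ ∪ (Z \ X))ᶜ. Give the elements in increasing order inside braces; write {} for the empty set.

Wᶜ = {2,3,4,5,6,8,9,10,12,13}
Z \ X = {10}
Wᶜ ∪ (Z \ X) = {2,3,4,5,6,8,9,10,12,13}
(Wᶜ ∪ (Z \ X))ᶜ = {1,7,11}
Wᶜ \ (Wᶜ ∪ (Z \ X))ᶜ = {2,3,4,5,6,8,9,10,12,13}

{2,3,4,5,6,8,9,10,12,13}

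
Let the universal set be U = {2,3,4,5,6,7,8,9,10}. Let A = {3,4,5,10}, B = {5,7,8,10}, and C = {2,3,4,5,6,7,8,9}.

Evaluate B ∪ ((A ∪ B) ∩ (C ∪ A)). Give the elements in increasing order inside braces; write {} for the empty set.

{3,4,5,7,8,10}

A ∪ B = {3,4,5,7,8,10}
C ∪ A = {2,3,4,5,6,7,8,9,10}
(A ∪ B) ∩ (C ∪ A) = {3,4,5,7,8,10}
B ∪ ((A ∪ B) ∩ (C ∪ A)) = {3,4,5,7,8,10}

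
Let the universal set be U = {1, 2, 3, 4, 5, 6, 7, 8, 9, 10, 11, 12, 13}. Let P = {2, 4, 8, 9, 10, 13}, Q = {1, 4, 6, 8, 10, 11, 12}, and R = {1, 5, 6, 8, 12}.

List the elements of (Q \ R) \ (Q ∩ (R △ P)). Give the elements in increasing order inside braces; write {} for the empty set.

Q \ R = {4, 10, 11}
R △ P = {1, 2, 4, 5, 6, 9, 10, 12, 13}
Q ∩ (R △ P) = {1, 4, 6, 10, 12}
(Q \ R) \ (Q ∩ (R △ P)) = {11}

{11}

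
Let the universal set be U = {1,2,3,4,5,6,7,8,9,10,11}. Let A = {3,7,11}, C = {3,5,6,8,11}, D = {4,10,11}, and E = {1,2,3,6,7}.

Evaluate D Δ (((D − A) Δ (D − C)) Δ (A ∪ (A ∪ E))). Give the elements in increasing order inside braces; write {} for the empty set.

{1,2,3,4,6,7,10}

D − A = {4,10}
D − C = {4,10}
(D − A) Δ (D − C) = {}
A ∪ E = {1,2,3,6,7,11}
A ∪ (A ∪ E) = {1,2,3,6,7,11}
((D − A) Δ (D − C)) Δ (A ∪ (A ∪ E)) = {1,2,3,6,7,11}
D Δ (((D − A) Δ (D − C)) Δ (A ∪ (A ∪ E))) = {1,2,3,4,6,7,10}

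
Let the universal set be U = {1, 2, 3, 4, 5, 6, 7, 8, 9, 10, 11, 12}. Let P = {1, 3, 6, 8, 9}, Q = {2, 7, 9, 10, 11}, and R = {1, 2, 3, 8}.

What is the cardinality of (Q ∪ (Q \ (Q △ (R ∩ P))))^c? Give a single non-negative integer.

R ∩ P = {1, 3, 8}
Q △ (R ∩ P) = {1, 2, 3, 7, 8, 9, 10, 11}
Q \ (Q △ (R ∩ P)) = {}
Q ∪ (Q \ (Q △ (R ∩ P))) = {2, 7, 9, 10, 11}
(Q ∪ (Q \ (Q △ (R ∩ P))))^c = {1, 3, 4, 5, 6, 8, 12}
|(Q ∪ (Q \ (Q △ (R ∩ P))))^c| = 7

7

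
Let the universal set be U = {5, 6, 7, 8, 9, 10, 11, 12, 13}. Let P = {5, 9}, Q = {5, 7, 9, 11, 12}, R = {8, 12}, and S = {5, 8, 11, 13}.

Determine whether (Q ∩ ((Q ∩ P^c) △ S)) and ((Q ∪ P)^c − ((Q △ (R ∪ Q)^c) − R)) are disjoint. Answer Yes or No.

Yes

P^c = {6, 7, 8, 10, 11, 12, 13}
Q ∩ P^c = {7, 11, 12}
(Q ∩ P^c) △ S = {5, 7, 8, 12, 13}
Q ∩ ((Q ∩ P^c) △ S) = {5, 7, 12}
Q ∪ P = {5, 7, 9, 11, 12}
(Q ∪ P)^c = {6, 8, 10, 13}
R ∪ Q = {5, 7, 8, 9, 11, 12}
(R ∪ Q)^c = {6, 10, 13}
Q △ (R ∪ Q)^c = {5, 6, 7, 9, 10, 11, 12, 13}
(Q △ (R ∪ Q)^c) − R = {5, 6, 7, 9, 10, 11, 13}
(Q ∪ P)^c − ((Q △ (R ∪ Q)^c) − R) = {8}
{5, 7, 12} and {8} share no elements.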